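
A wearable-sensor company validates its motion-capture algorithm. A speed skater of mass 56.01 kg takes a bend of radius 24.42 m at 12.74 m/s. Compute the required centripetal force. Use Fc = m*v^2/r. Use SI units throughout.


Fc = m * v^2 / r
v^2 = 12.74^2 = 162.3076
Fc = 56.01 * 162.3076 / 24.42
Fc = 9090.8487 / 24.42 = 372.2706 N

372.2706 N


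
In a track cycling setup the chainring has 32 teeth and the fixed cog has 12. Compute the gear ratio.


GR = front_teeth / rear_teeth
GR = 32 / 12
GR = 2.6667

2.6667


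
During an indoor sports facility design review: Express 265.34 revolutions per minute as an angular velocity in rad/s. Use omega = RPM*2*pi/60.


omega = RPM * 2 * pi / 60
omega = 265.34 * 2 * 3.14159 / 60
omega = 1667.1804 / 60 = 27.7863 rad/s

27.7863 rad/s


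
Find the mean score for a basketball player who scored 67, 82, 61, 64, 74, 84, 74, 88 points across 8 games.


Average = sum / n
Sum = 594
Average = 594 / 8 = 74.25

74.25


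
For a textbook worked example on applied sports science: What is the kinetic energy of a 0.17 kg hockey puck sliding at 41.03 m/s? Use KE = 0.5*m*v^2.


KE = 0.5 * m * v^2
KE = 0.5 * 0.17 * 41.03^2
KE = 0.5 * 0.17 * 1683.4609 = 143.0942 J

143.0942 J


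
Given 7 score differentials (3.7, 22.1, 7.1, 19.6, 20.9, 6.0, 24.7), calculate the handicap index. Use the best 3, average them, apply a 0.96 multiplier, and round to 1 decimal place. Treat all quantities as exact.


All differentials: 3.7, 22.1, 7.1, 19.6, 20.9, 6.0, 24.7
Sorted: 3.7, 6.0, 7.1, 19.6, 20.9, 22.1, 24.7
Best 3: 3.7, 6.0, 7.1
Average of best = 16.8 / 3 = 5.6
Raw index = 5.6 * 0.96 = 5.376
Handicap index = round(5.376, 1) = 5.4

5.4


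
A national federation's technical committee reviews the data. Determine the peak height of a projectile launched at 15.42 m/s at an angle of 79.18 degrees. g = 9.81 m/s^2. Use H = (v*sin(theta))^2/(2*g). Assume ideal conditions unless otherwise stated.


H = (v*sin(theta))^2 / (2*g)
vy = v*sin(theta) = 15.42 * sin(79.18 deg) = 15.1459 m/s
H = vy^2 / (2*g) = 229.3971 / (2*9.81)
H = 229.3971 / 19.62 = 11.692 m

11.692 m


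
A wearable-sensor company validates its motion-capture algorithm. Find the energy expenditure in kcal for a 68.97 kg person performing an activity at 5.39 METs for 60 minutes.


kcal = MET * mass * time_hr
Convert time: 60 min = 1 hr
kcal = 5.39 * 68.97 * 1
kcal = 371.7483 kcal

371.7483 kcal


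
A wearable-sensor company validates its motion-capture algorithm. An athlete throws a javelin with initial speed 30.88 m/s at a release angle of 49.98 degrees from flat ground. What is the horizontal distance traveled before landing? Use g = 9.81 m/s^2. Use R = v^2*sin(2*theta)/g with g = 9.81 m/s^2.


R = v^2 * sin(2*theta) / g
Convert angle to radians: theta = 49.98 deg = 0.8723 rad
sin(2*theta) = sin(1.7446) = 0.9849
R = 30.88^2 * 0.9849 / 9.81
R = 953.5744 * 0.9849 / 9.81 = 95.7393 m

95.7393 m


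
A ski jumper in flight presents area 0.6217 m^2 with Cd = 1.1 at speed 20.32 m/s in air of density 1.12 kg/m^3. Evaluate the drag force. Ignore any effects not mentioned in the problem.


Fd = 0.5 * Cd * rho * A * v^2
Fd = 0.5 * 1.1 * 1.12 * 0.6217 * 20.32^2
v^2 = 412.9024
Fd = 0.5 * 1.1 * 1.12 * 0.6217 * 412.9024 = 158.1281 N

158.1281 N


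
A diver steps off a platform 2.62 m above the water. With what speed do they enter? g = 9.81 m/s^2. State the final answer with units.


v = sqrt(2 * g * h)
v = sqrt(2 * 9.81 * 2.62)
v = sqrt(51.4044) = 7.1697 m/s

7.1697 m/s


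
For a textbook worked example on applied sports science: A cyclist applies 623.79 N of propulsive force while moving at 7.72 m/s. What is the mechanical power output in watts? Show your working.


P = F * v
P = 623.79 * 7.72
P = 4815.6588 W

4815.6588 W


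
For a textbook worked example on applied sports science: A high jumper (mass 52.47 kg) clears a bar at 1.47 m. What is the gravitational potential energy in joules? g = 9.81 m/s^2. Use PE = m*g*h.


PE = m * g * h
PE = 52.47 * 9.81 * 1.47
PE = 514.7307 * 1.47 = 756.6541 J

756.6541 J


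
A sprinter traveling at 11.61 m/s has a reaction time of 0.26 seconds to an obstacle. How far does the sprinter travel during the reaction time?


d = v * t
d = 11.61 * 0.26
d = 3.0186 m

3.0186 m


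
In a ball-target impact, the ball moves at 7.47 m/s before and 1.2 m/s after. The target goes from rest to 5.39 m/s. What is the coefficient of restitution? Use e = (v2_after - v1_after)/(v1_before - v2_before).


e = (v2_after - v1_after) / (v1_before - v2_before)
Numerator = 5.39 - 1.2 = 4.19
Denominator = 7.47 - 0 = 7.47
e = 4.19 / 7.47 = 0.5609

0.5609


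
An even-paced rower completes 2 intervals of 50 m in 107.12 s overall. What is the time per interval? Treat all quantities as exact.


Split time = total_time / n_laps = 107.12 / 2
Split time = 53.56 s per lap

53.56 s


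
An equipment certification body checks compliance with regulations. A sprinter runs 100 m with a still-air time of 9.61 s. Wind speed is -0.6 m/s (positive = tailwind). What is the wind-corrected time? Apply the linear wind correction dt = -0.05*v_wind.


dt = -0.05 * v_wind = -0.05 * -0.6 = 0.03 s
t_corrected = t_still + dt = 9.61 + (0.03)
t_corrected = 9.64 s

9.64 s


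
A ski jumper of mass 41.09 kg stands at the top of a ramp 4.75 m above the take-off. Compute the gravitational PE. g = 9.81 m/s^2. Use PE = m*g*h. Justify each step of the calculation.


PE = m * g * h
PE = 41.09 * 9.81 * 4.75
PE = 403.0929 * 4.75 = 1914.6913 J

1914.6913 J


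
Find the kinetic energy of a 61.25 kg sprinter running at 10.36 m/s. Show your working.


KE = 0.5 * m * v^2
KE = 0.5 * 61.25 * 10.36^2
KE = 0.5 * 61.25 * 107.3296 = 3286.969 J

3286.969 J


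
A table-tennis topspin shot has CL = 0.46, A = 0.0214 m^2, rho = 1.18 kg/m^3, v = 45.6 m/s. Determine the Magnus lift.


FM = 0.5 * CL * rho * A * v^2
FM = 0.5 * 0.46 * 1.18 * 0.0214 * 45.6^2
v^2 = 2079.36
FM = 0.5 * 0.46 * 1.18 * 0.0214 * 2079.36 = 12.0768 N

12.0768 N


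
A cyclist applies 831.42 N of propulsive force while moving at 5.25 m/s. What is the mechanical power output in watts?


P = F * v
P = 831.42 * 5.25
P = 4364.955 W

4364.955 W


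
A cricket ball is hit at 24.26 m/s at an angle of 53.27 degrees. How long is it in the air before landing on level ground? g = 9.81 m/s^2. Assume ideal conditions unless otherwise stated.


T = 2*v*sin(theta)/g
sin(theta) = sin(53.27 deg) = 0.8015
T = 2*24.26*0.8015 / 9.81
T = 38.887 / 9.81 = 3.964 s

3.964 s


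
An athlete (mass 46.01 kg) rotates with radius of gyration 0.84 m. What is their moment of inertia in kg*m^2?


I = m * k^2
I = 46.01 * 0.84^2
I = 46.01 * 0.7056 = 32.4647 kg*m^2

32.4647 kg*m^2


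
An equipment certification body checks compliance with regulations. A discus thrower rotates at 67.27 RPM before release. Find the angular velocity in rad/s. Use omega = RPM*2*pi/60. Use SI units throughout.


omega = RPM * 2 * pi / 60
omega = 67.27 * 2 * 3.14159 / 60
omega = 422.6699 / 60 = 7.0445 rad/s

7.0445 rad/s


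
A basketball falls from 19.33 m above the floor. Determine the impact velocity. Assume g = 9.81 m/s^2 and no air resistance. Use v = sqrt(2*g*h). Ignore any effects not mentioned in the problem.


v = sqrt(2 * g * h)
v = sqrt(2 * 9.81 * 19.33)
v = sqrt(379.2546) = 19.4745 m/s

19.4745 m/s


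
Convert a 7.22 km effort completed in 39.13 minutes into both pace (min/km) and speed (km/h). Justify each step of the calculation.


Pace = time / distance = 39.13 min / 7.22 km = 5.4197 min/km
Speed = distance / time_in_hours = 7.22 / 0.6522 hr
Speed = 11.0708 km/h

5.4197 min/km, 11.0708 km/h


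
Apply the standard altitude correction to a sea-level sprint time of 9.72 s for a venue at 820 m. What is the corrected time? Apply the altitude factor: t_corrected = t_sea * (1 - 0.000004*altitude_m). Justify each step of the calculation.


Correction factor = 1 - 0.000004 * 820 = 0.99672
t_corrected = t_sea * factor = 9.72 * 0.99672
t_corrected = 9.6881 s

9.6881 s


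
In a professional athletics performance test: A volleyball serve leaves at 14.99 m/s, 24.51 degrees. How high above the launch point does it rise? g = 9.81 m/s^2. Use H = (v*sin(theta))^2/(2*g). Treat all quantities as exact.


H = (v*sin(theta))^2 / (2*g)
vy = v*sin(theta) = 14.99 * sin(24.51 deg) = 6.2186 m/s
H = vy^2 / (2*g) = 38.6714 / (2*9.81)
H = 38.6714 / 19.62 = 1.971 m

1.971 m


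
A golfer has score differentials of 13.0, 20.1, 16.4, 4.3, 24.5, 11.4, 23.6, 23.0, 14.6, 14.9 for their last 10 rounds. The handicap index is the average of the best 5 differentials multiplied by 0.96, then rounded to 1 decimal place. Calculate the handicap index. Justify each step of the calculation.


All differentials: 13.0, 20.1, 16.4, 4.3, 24.5, 11.4, 23.6, 23.0, 14.6, 14.9
Sorted: 4.3, 11.4, 13.0, 14.6, 14.9, 16.4, 20.1, 23.0, 23.6, 24.5
Best 5: 4.3, 11.4, 13.0, 14.6, 14.9
Average of best = 58.2 / 5 = 11.64
Raw index = 11.64 * 0.96 = 11.1744
Handicap index = round(11.1744, 1) = 11.2

11.2


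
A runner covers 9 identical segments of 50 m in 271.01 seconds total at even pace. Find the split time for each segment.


Split time = total_time / n_laps = 271.01 / 9
Split time = 30.1122 s per lap

30.1122 s


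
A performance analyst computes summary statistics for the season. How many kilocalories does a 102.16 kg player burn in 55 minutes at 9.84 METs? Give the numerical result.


kcal = MET * mass * time_hr
Convert time: 55 min = 0.9167 hr
kcal = 9.84 * 102.16 * 0.9167
kcal = 921.4832 kcal

921.4832 kcal


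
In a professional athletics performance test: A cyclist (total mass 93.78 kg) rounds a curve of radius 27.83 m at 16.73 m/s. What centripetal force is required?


Fc = m * v^2 / r
v^2 = 16.73^2 = 279.8929
Fc = 93.78 * 279.8929 / 27.83
Fc = 26248.3562 / 27.83 = 943.1677 N

943.1677 N


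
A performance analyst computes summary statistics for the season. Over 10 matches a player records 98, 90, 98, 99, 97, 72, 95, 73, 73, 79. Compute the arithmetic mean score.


Average = sum / n
Sum = 874
Average = 874 / 10 = 87.4

87.4


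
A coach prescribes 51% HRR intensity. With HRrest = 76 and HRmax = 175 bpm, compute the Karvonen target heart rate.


Target = HRrest + pct*(HRmax - HRrest)
Heart rate reserve = HRmax - HRrest = 175 - 76 = 99 bpm
Fraction = 51% = 0.51
Target = 76 + 0.51 * 99
Target = 76 + 50.49 = 126.49 bpm

126.49 bpm


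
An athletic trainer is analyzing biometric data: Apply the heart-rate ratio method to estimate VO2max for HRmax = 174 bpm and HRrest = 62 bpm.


VO2max = 15.3 * HRmax / HRrest
VO2max = 15.3 * 174 / 62
VO2max = 2662.2 / 62 = 42.9387 mL/kg/min

42.9387 mL/kg/min


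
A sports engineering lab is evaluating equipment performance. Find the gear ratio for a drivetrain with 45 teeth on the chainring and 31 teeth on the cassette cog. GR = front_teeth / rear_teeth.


GR = front_teeth / rear_teeth
GR = 45 / 31
GR = 1.4516

1.4516


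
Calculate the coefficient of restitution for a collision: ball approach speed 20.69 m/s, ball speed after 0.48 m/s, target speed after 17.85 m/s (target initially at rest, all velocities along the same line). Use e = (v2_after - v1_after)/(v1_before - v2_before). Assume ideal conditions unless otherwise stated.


e = (v2_after - v1_after) / (v1_before - v2_before)
Numerator = 17.85 - 0.48 = 17.37
Denominator = 20.69 - 0 = 20.69
e = 17.37 / 20.69 = 0.8395

0.8395


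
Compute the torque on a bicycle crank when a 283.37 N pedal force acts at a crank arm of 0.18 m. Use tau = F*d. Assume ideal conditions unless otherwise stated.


tau = F * d
tau = 283.37 * 0.18
tau = 51.0066 N*m

51.0066 N*m


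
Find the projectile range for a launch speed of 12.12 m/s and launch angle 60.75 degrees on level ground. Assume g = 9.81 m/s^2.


R = v^2 * sin(2*theta) / g
Convert angle to radians: theta = 60.75 deg = 1.0603 rad
sin(2*theta) = sin(2.1206) = 0.8526
R = 12.12^2 * 0.8526 / 9.81
R = 146.8944 * 0.8526 / 9.81 = 12.7674 m

12.7674 m


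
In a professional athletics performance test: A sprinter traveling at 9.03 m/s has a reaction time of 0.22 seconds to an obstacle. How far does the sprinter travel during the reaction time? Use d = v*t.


d = v * t
d = 9.03 * 0.22
d = 1.9866 m

1.9866 m


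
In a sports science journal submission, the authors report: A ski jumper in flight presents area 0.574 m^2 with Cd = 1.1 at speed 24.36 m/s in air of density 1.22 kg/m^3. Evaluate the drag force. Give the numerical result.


Fd = 0.5 * Cd * rho * A * v^2
Fd = 0.5 * 1.1 * 1.22 * 0.574 * 24.36^2
v^2 = 593.4096
Fd = 0.5 * 1.1 * 1.22 * 0.574 * 593.4096 = 228.5541 N

228.5541 N


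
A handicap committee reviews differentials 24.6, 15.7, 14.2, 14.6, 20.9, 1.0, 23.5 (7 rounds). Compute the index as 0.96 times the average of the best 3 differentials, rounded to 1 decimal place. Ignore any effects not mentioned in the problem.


All differentials: 24.6, 15.7, 14.2, 14.6, 20.9, 1.0, 23.5
Sorted: 1.0, 14.2, 14.6, 15.7, 20.9, 23.5, 24.6
Best 3: 1.0, 14.2, 14.6
Average of best = 29.8 / 3 = 9.9333
Raw index = 9.9333 * 0.96 = 9.536
Handicap index = round(9.536, 1) = 9.5

9.5


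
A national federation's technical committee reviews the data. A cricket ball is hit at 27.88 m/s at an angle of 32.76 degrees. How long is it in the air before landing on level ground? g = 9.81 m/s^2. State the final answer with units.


T = 2*v*sin(theta)/g
sin(theta) = sin(32.76 deg) = 0.5411
T = 2*27.88*0.5411 / 9.81
T = 30.1729 / 9.81 = 3.0757 s

3.0757 s


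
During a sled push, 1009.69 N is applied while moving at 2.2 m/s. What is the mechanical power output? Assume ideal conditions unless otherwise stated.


P = F * v
P = 1009.69 * 2.2
P = 2221.318 W

2221.318 W


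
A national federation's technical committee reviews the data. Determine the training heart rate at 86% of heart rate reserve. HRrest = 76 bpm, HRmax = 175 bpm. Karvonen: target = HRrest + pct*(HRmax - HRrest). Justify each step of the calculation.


Target = HRrest + pct*(HRmax - HRrest)
Heart rate reserve = HRmax - HRrest = 175 - 76 = 99 bpm
Fraction = 86% = 0.86
Target = 76 + 0.86 * 99
Target = 76 + 85.14 = 161.14 bpm

161.14 bpm


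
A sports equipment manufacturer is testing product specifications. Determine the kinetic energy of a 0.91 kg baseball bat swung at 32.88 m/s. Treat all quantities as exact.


KE = 0.5 * m * v^2
KE = 0.5 * 0.91 * 32.88^2
KE = 0.5 * 0.91 * 1081.0944 = 491.898 J

491.898 J


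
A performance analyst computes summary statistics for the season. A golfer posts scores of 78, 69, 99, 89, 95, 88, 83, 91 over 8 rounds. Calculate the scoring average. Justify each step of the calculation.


Average = sum / n
Sum = 692
Average = 692 / 8 = 86.5

86.5


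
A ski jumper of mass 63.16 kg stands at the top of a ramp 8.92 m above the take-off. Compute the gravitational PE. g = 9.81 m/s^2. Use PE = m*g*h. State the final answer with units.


PE = m * g * h
PE = 63.16 * 9.81 * 8.92
PE = 619.5996 * 8.92 = 5526.8284 J

5526.8284 J


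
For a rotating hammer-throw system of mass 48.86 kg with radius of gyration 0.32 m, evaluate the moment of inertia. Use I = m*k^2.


I = m * k^2
I = 48.86 * 0.32^2
I = 48.86 * 0.1024 = 5.0033 kg*m^2

5.0033 kg*m^2


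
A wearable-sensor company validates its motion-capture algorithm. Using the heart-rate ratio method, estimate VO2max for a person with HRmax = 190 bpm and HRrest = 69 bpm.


VO2max = 15.3 * HRmax / HRrest
VO2max = 15.3 * 190 / 69
VO2max = 2907 / 69 = 42.1304 mL/kg/min

42.1304 mL/kg/min


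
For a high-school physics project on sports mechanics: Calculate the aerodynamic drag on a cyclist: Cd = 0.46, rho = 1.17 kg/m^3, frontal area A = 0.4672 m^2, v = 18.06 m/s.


Fd = 0.5 * Cd * rho * A * v^2
Fd = 0.5 * 0.46 * 1.17 * 0.4672 * 18.06^2
v^2 = 326.1636
Fd = 0.5 * 0.46 * 1.17 * 0.4672 * 326.1636 = 41.0064 N

41.0064 N


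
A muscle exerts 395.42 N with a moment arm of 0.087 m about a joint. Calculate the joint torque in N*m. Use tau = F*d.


tau = F * d
tau = 395.42 * 0.087
tau = 34.4015 N*m

34.4015 N*m


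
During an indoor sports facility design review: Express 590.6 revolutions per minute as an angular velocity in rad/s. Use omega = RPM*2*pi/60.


omega = RPM * 2 * pi / 60
omega = 590.6 * 2 * 3.14159 / 60
omega = 3710.8492 / 60 = 61.8475 rad/s

61.8475 rad/s


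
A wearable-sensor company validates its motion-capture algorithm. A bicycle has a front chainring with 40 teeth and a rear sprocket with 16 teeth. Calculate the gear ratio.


GR = front_teeth / rear_teeth
GR = 40 / 16
GR = 2.5

2.5


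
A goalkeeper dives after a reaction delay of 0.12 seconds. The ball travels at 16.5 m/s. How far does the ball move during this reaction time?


d = v * t
d = 16.5 * 0.12
d = 1.98 m

1.98 m


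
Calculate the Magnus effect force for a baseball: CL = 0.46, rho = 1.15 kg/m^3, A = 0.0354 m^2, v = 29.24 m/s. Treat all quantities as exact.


FM = 0.5 * CL * rho * A * v^2
FM = 0.5 * 0.46 * 1.15 * 0.0354 * 29.24^2
v^2 = 854.9776
FM = 0.5 * 0.46 * 1.15 * 0.0354 * 854.9776 = 8.0054 N

8.0054 N


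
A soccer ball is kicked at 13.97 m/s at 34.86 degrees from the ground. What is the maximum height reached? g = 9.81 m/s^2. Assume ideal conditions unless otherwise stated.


H = (v*sin(theta))^2 / (2*g)
vy = v*sin(theta) = 13.97 * sin(34.86 deg) = 7.9849 m/s
H = vy^2 / (2*g) = 63.7583 / (2*9.81)
H = 63.7583 / 19.62 = 3.2497 m

3.2497 m


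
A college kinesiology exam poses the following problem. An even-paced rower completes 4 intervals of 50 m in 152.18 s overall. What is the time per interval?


Split time = total_time / n_laps = 152.18 / 4
Split time = 38.045 s per lap

38.045 s


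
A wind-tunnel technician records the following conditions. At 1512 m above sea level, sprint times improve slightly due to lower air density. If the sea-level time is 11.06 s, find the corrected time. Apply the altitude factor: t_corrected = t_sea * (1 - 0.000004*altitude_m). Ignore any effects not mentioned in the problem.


Correction factor = 1 - 0.000004 * 1512 = 0.993952
t_corrected = t_sea * factor = 11.06 * 0.993952
t_corrected = 10.9931 s

10.9931 s


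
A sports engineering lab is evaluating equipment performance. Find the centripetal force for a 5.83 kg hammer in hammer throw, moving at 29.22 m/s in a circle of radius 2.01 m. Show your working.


Fc = m * v^2 / r
v^2 = 29.22^2 = 853.8084
Fc = 5.83 * 853.8084 / 2.01
Fc = 4977.703 / 2.01 = 2476.4691 N

2476.4691 N


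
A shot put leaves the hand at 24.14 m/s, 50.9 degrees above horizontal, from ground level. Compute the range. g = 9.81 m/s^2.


R = v^2 * sin(2*theta) / g
Convert angle to radians: theta = 50.9 deg = 0.8884 rad
sin(2*theta) = sin(1.7767) = 0.9789
R = 24.14^2 * 0.9789 / 9.81
R = 582.7396 * 0.9789 / 9.81 = 58.1473 m

58.1473 m


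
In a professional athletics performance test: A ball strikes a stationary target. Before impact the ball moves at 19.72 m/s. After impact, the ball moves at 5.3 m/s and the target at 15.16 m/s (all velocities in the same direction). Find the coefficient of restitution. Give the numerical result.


e = (v2_after - v1_after) / (v1_before - v2_before)
Numerator = 15.16 - 5.3 = 9.86
Denominator = 19.72 - 0 = 19.72
e = 9.86 / 19.72 = 0.5

0.5


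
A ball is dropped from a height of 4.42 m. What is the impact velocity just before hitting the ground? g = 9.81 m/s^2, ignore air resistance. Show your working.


v = sqrt(2 * g * h)
v = sqrt(2 * 9.81 * 4.42)
v = sqrt(86.7204) = 9.3124 m/s

9.3124 m/s


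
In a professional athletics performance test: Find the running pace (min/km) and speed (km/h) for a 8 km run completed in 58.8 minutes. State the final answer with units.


Pace = time / distance = 58.8 min / 8 km = 7.35 min/km
Speed = distance / time_in_hours = 8 / 0.98 hr
Speed = 8.1633 km/h

7.35 min/km, 8.1633 km/h


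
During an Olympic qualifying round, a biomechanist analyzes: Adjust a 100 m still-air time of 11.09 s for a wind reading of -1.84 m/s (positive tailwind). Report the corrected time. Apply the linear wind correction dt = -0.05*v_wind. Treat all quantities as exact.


dt = -0.05 * v_wind = -0.05 * -1.84 = 0.092 s
t_corrected = t_still + dt = 11.09 + (0.092)
t_corrected = 11.182 s

11.182 s


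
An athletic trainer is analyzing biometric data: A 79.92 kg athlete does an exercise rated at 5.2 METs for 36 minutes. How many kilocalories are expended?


kcal = MET * mass * time_hr
Convert time: 36 min = 0.6 hr
kcal = 5.2 * 79.92 * 0.6
kcal = 249.3504 kcal

249.3504 kcal


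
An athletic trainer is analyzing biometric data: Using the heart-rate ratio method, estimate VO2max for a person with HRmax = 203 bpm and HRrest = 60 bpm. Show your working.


VO2max = 15.3 * HRmax / HRrest
VO2max = 15.3 * 203 / 60
VO2max = 3105.9 / 60 = 51.765 mL/kg/min

51.765 mL/kg/min


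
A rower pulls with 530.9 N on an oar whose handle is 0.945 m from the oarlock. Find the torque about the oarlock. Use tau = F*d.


tau = F * d
tau = 530.9 * 0.945
tau = 501.7005 N*m

501.7005 N*m


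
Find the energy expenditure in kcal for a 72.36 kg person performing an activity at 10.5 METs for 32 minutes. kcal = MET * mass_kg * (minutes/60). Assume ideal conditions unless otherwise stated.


kcal = MET * mass * time_hr
Convert time: 32 min = 0.5333 hr
kcal = 10.5 * 72.36 * 0.5333
kcal = 405.216 kcal

405.216 kcal


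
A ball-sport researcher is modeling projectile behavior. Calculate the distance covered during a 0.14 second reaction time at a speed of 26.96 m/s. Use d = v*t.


d = v * t
d = 26.96 * 0.14
d = 3.7744 m

3.7744 m


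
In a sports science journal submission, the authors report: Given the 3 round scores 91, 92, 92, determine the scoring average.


Average = sum / n
Sum = 275
Average = 275 / 3 = 91.6667

91.6667


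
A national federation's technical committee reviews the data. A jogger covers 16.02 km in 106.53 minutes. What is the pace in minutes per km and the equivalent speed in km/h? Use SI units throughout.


Pace = time / distance = 106.53 min / 16.02 km = 6.6498 min/km
Speed = distance / time_in_hours = 16.02 / 1.7755 hr
Speed = 9.0228 km/h

6.6498 min/km, 9.0228 km/h


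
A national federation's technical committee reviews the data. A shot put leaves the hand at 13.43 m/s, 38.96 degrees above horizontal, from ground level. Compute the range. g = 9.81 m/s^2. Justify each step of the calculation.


R = v^2 * sin(2*theta) / g
Convert angle to radians: theta = 38.96 deg = 0.68 rad
sin(2*theta) = sin(1.36) = 0.9779
R = 13.43^2 * 0.9779 / 9.81
R = 180.3649 * 0.9779 / 9.81 = 17.9787 m

17.9787 m


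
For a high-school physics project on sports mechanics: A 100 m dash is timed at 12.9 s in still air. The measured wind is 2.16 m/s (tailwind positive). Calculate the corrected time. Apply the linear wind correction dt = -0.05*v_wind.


dt = -0.05 * v_wind = -0.05 * 2.16 = -0.108 s
t_corrected = t_still + dt = 12.9 + (-0.108)
t_corrected = 12.792 s

12.792 s


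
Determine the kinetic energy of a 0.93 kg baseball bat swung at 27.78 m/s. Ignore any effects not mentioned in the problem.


KE = 0.5 * m * v^2
KE = 0.5 * 0.93 * 27.78^2
KE = 0.5 * 0.93 * 771.7284 = 358.8537 J

358.8537 J


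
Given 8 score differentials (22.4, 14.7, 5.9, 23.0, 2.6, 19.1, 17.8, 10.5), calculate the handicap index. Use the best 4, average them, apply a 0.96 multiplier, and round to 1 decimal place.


All differentials: 22.4, 14.7, 5.9, 23.0, 2.6, 19.1, 17.8, 10.5
Sorted: 2.6, 5.9, 10.5, 14.7, 17.8, 19.1, 22.4, 23.0
Best 4: 2.6, 5.9, 10.5, 14.7
Average of best = 33.7 / 4 = 8.425
Raw index = 8.425 * 0.96 = 8.088
Handicap index = round(8.088, 1) = 8.1

8.1


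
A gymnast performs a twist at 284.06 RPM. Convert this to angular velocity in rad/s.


omega = RPM * 2 * pi / 60
omega = 284.06 * 2 * 3.14159 / 60
omega = 1784.8016 / 60 = 29.7467 rad/s

29.7467 rad/s


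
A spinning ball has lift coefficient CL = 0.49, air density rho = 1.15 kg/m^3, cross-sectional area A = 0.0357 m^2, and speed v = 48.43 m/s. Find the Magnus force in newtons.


FM = 0.5 * CL * rho * A * v^2
FM = 0.5 * 0.49 * 1.15 * 0.0357 * 48.43^2
v^2 = 2345.4649
FM = 0.5 * 0.49 * 1.15 * 0.0357 * 2345.4649 = 23.5918 N

23.5918 N


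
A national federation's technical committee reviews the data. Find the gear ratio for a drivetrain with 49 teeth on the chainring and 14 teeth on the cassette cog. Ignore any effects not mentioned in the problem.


GR = front_teeth / rear_teeth
GR = 49 / 14
GR = 3.5

3.5


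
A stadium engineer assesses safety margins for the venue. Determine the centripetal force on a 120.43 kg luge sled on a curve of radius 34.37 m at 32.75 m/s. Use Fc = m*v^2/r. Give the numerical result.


Fc = m * v^2 / r
v^2 = 32.75^2 = 1072.5625
Fc = 120.43 * 1072.5625 / 34.37
Fc = 129168.7019 / 34.37 = 3758.1816 N

3758.1816 N


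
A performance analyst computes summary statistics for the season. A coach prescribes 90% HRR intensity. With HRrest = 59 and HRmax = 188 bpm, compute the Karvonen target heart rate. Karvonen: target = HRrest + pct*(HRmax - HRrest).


Target = HRrest + pct*(HRmax - HRrest)
Heart rate reserve = HRmax - HRrest = 188 - 59 = 129 bpm
Fraction = 90% = 0.9
Target = 59 + 0.9 * 129
Target = 59 + 116.1 = 175.1 bpm

175.1 bpm


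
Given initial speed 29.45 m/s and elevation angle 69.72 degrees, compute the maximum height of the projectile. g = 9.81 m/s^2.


H = (v*sin(theta))^2 / (2*g)
vy = v*sin(theta) = 29.45 * sin(69.72 deg) = 27.6244 m/s
H = vy^2 / (2*g) = 763.1071 / (2*9.81)
H = 763.1071 / 19.62 = 38.8943 m

38.8943 m


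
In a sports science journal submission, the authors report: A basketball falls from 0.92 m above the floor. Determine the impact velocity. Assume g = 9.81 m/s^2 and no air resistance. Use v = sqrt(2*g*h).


v = sqrt(2 * g * h)
v = sqrt(2 * 9.81 * 0.92)
v = sqrt(18.0504) = 4.2486 m/s

4.2486 m/s


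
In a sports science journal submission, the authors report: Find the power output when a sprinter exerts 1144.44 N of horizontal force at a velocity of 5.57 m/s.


P = F * v
P = 1144.44 * 5.57
P = 6374.5308 W

6374.5308 W


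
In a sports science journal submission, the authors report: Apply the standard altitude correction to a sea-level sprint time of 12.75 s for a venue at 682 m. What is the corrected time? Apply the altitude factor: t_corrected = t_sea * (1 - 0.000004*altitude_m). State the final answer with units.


Correction factor = 1 - 0.000004 * 682 = 0.997272
t_corrected = t_sea * factor = 12.75 * 0.997272
t_corrected = 12.7152 s

12.7152 s


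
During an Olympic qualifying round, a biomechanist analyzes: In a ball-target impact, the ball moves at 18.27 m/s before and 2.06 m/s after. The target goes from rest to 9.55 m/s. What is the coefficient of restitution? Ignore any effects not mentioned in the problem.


e = (v2_after - v1_after) / (v1_before - v2_before)
Numerator = 9.55 - 2.06 = 7.49
Denominator = 18.27 - 0 = 18.27
e = 7.49 / 18.27 = 0.41

0.41


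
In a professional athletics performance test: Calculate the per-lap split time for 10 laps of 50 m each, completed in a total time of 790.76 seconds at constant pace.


Split time = total_time / n_laps = 790.76 / 10
Split time = 79.076 s per lap

79.076 s


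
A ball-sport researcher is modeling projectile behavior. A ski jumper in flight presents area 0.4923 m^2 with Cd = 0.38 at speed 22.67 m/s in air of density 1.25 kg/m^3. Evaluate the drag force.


Fd = 0.5 * Cd * rho * A * v^2
Fd = 0.5 * 0.38 * 1.25 * 0.4923 * 22.67^2
v^2 = 513.9289
Fd = 0.5 * 0.38 * 1.25 * 0.4923 * 513.9289 = 60.0892 N

60.0892 N


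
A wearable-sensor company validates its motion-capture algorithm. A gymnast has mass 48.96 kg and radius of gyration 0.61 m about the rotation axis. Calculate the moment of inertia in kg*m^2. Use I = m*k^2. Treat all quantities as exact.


I = m * k^2
I = 48.96 * 0.61^2
I = 48.96 * 0.3721 = 18.218 kg*m^2

18.218 kg*m^2


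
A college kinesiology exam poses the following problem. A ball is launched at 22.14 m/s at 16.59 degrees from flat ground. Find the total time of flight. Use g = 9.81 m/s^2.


T = 2*v*sin(theta)/g
sin(theta) = sin(16.59 deg) = 0.2855
T = 2*22.14*0.2855 / 9.81
T = 12.6429 / 9.81 = 1.2888 s

1.2888 s


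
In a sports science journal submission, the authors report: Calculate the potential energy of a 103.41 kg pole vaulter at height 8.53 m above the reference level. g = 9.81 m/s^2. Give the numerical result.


PE = m * g * h
PE = 103.41 * 9.81 * 8.53
PE = 1014.4521 * 8.53 = 8653.2764 J

8653.2764 J


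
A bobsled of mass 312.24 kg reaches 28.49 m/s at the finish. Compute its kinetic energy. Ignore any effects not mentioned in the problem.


KE = 0.5 * m * v^2
KE = 0.5 * 312.24 * 28.49^2
KE = 0.5 * 312.24 * 811.6801 = 126719.4972 J

126719.4972 J


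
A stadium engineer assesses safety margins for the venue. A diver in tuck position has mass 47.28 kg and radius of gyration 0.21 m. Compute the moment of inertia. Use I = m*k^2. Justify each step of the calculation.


I = m * k^2
I = 47.28 * 0.21^2
I = 47.28 * 0.0441 = 2.085 kg*m^2

2.085 kg*m^2


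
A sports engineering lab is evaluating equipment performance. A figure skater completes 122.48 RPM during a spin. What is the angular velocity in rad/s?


omega = RPM * 2 * pi / 60
omega = 122.48 * 2 * 3.14159 / 60
omega = 769.5645 / 60 = 12.8261 rad/s

12.8261 rad/s


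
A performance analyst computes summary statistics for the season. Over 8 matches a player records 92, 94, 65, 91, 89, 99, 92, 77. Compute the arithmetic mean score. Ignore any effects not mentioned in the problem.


Average = sum / n
Sum = 699
Average = 699 / 8 = 87.375

87.375


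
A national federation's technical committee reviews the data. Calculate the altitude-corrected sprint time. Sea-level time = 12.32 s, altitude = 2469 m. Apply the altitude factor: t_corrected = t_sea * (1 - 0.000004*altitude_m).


Correction factor = 1 - 0.000004 * 2469 = 0.990124
t_corrected = t_sea * factor = 12.32 * 0.990124
t_corrected = 12.1983 s

12.1983 s


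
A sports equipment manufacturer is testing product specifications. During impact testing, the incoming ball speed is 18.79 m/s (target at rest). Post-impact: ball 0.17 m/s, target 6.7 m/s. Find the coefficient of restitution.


e = (v2_after - v1_after) / (v1_before - v2_before)
Numerator = 6.7 - 0.17 = 6.53
Denominator = 18.79 - 0 = 18.79
e = 6.53 / 18.79 = 0.3475

0.3475


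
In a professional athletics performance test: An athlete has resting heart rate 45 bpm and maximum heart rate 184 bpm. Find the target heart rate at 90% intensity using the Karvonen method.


Target = HRrest + pct*(HRmax - HRrest)
Heart rate reserve = HRmax - HRrest = 184 - 45 = 139 bpm
Fraction = 90% = 0.9
Target = 45 + 0.9 * 139
Target = 45 + 125.1 = 170.1 bpm

170.1 bpm


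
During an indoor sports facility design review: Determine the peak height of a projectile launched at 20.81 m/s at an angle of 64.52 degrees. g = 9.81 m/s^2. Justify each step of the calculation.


H = (v*sin(theta))^2 / (2*g)
vy = v*sin(theta) = 20.81 * sin(64.52 deg) = 18.7859 m/s
H = vy^2 / (2*g) = 352.911 / (2*9.81)
H = 352.911 / 19.62 = 17.9873 m

17.9873 m


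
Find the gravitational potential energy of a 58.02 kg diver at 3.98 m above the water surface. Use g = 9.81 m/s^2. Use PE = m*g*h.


PE = m * g * h
PE = 58.02 * 9.81 * 3.98
PE = 569.1762 * 3.98 = 2265.3213 J

2265.3213 J


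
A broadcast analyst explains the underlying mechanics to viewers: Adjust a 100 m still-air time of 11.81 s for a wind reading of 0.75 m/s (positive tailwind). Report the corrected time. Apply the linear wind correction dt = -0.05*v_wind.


dt = -0.05 * v_wind = -0.05 * 0.75 = -0.0375 s
t_corrected = t_still + dt = 11.81 + (-0.0375)
t_corrected = 11.7725 s

11.7725 s


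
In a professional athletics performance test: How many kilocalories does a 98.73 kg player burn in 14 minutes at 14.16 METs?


kcal = MET * mass * time_hr
Convert time: 14 min = 0.2333 hr
kcal = 14.16 * 98.73 * 0.2333
kcal = 326.2039 kcal

326.2039 kcal


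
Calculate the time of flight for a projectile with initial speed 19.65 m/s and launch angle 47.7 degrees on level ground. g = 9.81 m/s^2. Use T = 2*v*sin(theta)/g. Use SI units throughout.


T = 2*v*sin(theta)/g
sin(theta) = sin(47.7 deg) = 0.7396
T = 2*19.65*0.7396 / 9.81
T = 29.0675 / 9.81 = 2.963 s

2.963 s


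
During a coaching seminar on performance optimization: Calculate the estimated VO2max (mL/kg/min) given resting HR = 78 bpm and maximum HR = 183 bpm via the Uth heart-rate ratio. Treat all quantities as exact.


VO2max = 15.3 * HRmax / HRrest
VO2max = 15.3 * 183 / 78
VO2max = 2799.9 / 78 = 35.8962 mL/kg/min

35.8962 mL/kg/min


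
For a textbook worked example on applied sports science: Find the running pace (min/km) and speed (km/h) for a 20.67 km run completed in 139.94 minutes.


Pace = time / distance = 139.94 min / 20.67 km = 6.7702 min/km
Speed = distance / time_in_hours = 20.67 / 2.3323 hr
Speed = 8.8624 km/h

6.7702 min/km, 8.8624 km/h


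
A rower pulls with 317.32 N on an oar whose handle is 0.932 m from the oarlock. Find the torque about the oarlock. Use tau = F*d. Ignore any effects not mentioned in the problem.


tau = F * d
tau = 317.32 * 0.932
tau = 295.7422 N*m

295.7422 N*m


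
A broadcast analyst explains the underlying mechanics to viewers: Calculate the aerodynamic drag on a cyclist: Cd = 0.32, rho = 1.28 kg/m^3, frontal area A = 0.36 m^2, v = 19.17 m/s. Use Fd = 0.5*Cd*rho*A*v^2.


Fd = 0.5 * Cd * rho * A * v^2
Fd = 0.5 * 0.32 * 1.28 * 0.36 * 19.17^2
v^2 = 367.4889
Fd = 0.5 * 0.32 * 1.28 * 0.36 * 367.4889 = 27.0942 N

27.0942 N


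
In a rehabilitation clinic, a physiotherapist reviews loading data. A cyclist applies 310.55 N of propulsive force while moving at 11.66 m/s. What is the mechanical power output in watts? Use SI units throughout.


P = F * v
P = 310.55 * 11.66
P = 3621.013 W

3621.013 W


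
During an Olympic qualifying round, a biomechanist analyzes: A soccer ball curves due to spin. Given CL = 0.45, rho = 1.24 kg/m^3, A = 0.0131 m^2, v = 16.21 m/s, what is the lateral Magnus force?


FM = 0.5 * CL * rho * A * v^2
FM = 0.5 * 0.45 * 1.24 * 0.0131 * 16.21^2
v^2 = 262.7641
FM = 0.5 * 0.45 * 1.24 * 0.0131 * 262.7641 = 0.9604 N

0.9604 N


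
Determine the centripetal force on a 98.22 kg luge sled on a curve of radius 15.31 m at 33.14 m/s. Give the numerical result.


Fc = m * v^2 / r
v^2 = 33.14^2 = 1098.2596
Fc = 98.22 * 1098.2596 / 15.31
Fc = 107871.0579 / 15.31 = 7045.7908 N

7045.7908 N


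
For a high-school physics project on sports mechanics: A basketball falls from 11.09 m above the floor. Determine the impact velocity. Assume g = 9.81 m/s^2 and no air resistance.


v = sqrt(2 * g * h)
v = sqrt(2 * 9.81 * 11.09)
v = sqrt(217.5858) = 14.7508 m/s

14.7508 m/s


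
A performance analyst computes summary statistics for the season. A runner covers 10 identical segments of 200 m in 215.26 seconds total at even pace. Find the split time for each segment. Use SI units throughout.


Split time = total_time / n_laps = 215.26 / 10
Split time = 21.526 s per lap

21.526 s


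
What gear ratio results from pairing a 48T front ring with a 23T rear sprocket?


GR = front_teeth / rear_teeth
GR = 48 / 23
GR = 2.087

2.087


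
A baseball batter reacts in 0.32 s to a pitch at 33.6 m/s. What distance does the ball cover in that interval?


d = v * t
d = 33.6 * 0.32
d = 10.752 m

10.752 m


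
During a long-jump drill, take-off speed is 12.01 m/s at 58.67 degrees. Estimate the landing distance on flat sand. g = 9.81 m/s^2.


R = v^2 * sin(2*theta) / g
Convert angle to radians: theta = 58.67 deg = 1.024 rad
sin(2*theta) = sin(2.048) = 0.8883
R = 12.01^2 * 0.8883 / 9.81
R = 144.2401 * 0.8883 / 9.81 = 13.061 m

13.061 m


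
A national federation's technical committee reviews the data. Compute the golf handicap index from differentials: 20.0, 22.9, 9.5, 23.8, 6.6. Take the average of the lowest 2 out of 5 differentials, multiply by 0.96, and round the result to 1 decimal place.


All differentials: 20.0, 22.9, 9.5, 23.8, 6.6
Sorted: 6.6, 9.5, 20.0, 22.9, 23.8
Best 2: 6.6, 9.5
Average of best = 16.1 / 2 = 8.05
Raw index = 8.05 * 0.96 = 7.728
Handicap index = round(7.728, 1) = 7.7

7.7


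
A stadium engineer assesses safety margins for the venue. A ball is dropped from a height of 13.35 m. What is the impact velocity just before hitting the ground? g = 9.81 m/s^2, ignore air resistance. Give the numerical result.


v = sqrt(2 * g * h)
v = sqrt(2 * 9.81 * 13.35)
v = sqrt(261.927) = 16.1842 m/s

16.1842 m/s


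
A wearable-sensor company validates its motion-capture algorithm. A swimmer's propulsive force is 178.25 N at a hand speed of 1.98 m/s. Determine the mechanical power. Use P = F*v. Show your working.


P = F * v
P = 178.25 * 1.98
P = 352.935 W

352.935 W


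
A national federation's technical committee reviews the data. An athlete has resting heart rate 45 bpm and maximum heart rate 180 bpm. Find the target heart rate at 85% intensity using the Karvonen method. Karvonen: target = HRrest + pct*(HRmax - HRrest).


Target = HRrest + pct*(HRmax - HRrest)
Heart rate reserve = HRmax - HRrest = 180 - 45 = 135 bpm
Fraction = 85% = 0.85
Target = 45 + 0.85 * 135
Target = 45 + 114.75 = 159.75 bpm

159.75 bpm


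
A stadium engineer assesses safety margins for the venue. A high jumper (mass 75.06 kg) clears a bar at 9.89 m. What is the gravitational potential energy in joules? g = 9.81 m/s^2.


PE = m * g * h
PE = 75.06 * 9.81 * 9.89
PE = 736.3386 * 9.89 = 7282.3888 J

7282.3888 J


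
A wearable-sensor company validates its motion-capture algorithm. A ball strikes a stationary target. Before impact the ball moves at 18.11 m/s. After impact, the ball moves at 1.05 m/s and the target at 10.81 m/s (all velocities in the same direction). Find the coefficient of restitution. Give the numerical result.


e = (v2_after - v1_after) / (v1_before - v2_before)
Numerator = 10.81 - 1.05 = 9.76
Denominator = 18.11 - 0 = 18.11
e = 9.76 / 18.11 = 0.5389

0.5389


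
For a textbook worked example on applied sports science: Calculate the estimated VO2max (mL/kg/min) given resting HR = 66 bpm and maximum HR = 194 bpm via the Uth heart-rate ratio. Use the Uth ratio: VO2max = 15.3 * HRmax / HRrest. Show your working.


VO2max = 15.3 * HRmax / HRrest
VO2max = 15.3 * 194 / 66
VO2max = 2968.2 / 66 = 44.9727 mL/kg/min

44.9727 mL/kg/min


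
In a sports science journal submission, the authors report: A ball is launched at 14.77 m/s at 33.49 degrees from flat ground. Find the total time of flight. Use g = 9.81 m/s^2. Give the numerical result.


T = 2*v*sin(theta)/g
sin(theta) = sin(33.49 deg) = 0.5518
T = 2*14.77*0.5518 / 9.81
T = 16.2999 / 9.81 = 1.6616 s

1.6616 s


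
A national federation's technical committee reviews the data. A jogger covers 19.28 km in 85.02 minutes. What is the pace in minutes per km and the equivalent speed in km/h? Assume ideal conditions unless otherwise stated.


Pace = time / distance = 85.02 min / 19.28 km = 4.4098 min/km
Speed = distance / time_in_hours = 19.28 / 1.417 hr
Speed = 13.6062 km/h

4.4098 min/km, 13.6062 km/h


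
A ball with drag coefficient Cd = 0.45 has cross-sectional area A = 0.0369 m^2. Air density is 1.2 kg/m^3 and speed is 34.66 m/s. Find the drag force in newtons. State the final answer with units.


Fd = 0.5 * Cd * rho * A * v^2
Fd = 0.5 * 0.45 * 1.2 * 0.0369 * 34.66^2
v^2 = 1201.3156
Fd = 0.5 * 0.45 * 1.2 * 0.0369 * 1201.3156 = 11.9687 N

11.9687 N


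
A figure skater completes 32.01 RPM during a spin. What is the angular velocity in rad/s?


omega = RPM * 2 * pi / 60
omega = 32.01 * 2 * 3.14159 / 60
omega = 201.1248 / 60 = 3.3521 rad/s

3.3521 rad/s
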